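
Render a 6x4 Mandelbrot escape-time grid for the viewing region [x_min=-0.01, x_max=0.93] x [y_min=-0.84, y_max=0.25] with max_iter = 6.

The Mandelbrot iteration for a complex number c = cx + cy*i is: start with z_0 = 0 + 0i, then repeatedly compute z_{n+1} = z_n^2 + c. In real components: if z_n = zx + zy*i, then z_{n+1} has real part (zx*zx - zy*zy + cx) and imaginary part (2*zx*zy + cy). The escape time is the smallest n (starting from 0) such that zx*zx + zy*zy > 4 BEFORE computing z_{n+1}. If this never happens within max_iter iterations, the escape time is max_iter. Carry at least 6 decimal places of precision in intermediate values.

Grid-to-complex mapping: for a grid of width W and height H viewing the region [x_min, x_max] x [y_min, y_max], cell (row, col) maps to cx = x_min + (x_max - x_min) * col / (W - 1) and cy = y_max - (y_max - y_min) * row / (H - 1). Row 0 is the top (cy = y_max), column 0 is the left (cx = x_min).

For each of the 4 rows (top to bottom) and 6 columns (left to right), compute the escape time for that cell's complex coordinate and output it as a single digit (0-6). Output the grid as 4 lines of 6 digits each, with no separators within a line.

(row=0, col=0): c = -0.0100 + 0.2500i → escape time 6
(row=0, col=1): c = 0.1780 + 0.2500i → escape time 6
(row=0, col=2): c = 0.3660 + 0.2500i → escape time 6
(row=0, col=3): c = 0.5540 + 0.2500i → escape time 4
(row=0, col=4): c = 0.7420 + 0.2500i → escape time 3
(row=0, col=5): c = 0.9300 + 0.2500i → escape time 3
(row=1, col=0): c = -0.0100 + -0.1133i → escape time 6
(row=1, col=1): c = 0.1780 + -0.1133i → escape time 6
(row=1, col=2): c = 0.3660 + -0.1133i → escape time 6
(row=1, col=3): c = 0.5540 + -0.1133i → escape time 4
(row=1, col=4): c = 0.7420 + -0.1133i → escape time 3
(row=1, col=5): c = 0.9300 + -0.1133i → escape time 3
(row=2, col=0): c = -0.0100 + -0.4767i → escape time 6
(row=2, col=1): c = 0.1780 + -0.4767i → escape time 6
(row=2, col=2): c = 0.3660 + -0.4767i → escape time 6
(row=2, col=3): c = 0.5540 + -0.4767i → escape time 4
(row=2, col=4): c = 0.7420 + -0.4767i → escape time 3
(row=2, col=5): c = 0.9300 + -0.4767i → escape time 2
(row=3, col=0): c = -0.0100 + -0.8400i → escape time 6
(row=3, col=1): c = 0.1780 + -0.8400i → escape time 5
(row=3, col=2): c = 0.3660 + -0.8400i → escape time 4
(row=3, col=3): c = 0.5540 + -0.8400i → escape time 3
(row=3, col=4): c = 0.7420 + -0.8400i → escape time 2
(row=3, col=5): c = 0.9300 + -0.8400i → escape time 2

Answer: 666433
666433
666432
654322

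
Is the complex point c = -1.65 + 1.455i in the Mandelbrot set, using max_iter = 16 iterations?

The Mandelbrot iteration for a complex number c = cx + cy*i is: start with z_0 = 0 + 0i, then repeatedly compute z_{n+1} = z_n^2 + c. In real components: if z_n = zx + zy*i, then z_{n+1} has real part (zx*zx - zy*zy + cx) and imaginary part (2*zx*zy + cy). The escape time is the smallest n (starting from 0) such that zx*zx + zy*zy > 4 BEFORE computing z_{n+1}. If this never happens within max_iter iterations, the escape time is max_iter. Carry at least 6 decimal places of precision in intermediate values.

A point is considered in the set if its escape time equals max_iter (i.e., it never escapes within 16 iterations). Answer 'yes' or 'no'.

z_0 = 0 + 0i, c = -1.6500 + 1.4550i
Iter 1: z = -1.6500 + 1.4550i, |z|^2 = 4.8395
Escaped at iteration 1

Answer: no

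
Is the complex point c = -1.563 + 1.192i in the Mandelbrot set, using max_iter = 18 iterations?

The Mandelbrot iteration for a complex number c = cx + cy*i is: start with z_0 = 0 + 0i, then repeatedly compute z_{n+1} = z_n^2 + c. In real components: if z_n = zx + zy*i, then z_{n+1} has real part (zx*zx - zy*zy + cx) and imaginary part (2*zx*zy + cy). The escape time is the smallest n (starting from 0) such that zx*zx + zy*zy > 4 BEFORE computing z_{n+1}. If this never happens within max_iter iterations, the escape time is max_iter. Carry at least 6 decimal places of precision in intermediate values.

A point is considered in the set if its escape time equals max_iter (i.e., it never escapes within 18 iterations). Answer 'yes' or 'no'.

Answer: no

Derivation:
z_0 = 0 + 0i, c = -1.5630 + 1.1920i
Iter 1: z = -1.5630 + 1.1920i, |z|^2 = 3.8638
Iter 2: z = -0.5409 + -2.5342i, |z|^2 = 6.7147
Escaped at iteration 2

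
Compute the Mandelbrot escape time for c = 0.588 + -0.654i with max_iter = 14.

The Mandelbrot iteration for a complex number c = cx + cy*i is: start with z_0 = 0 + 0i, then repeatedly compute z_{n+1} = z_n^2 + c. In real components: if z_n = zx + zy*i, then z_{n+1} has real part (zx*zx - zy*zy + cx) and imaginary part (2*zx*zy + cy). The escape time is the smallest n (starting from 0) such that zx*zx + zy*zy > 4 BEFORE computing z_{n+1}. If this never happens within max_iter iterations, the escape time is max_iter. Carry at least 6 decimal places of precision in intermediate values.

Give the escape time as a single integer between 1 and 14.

z_0 = 0 + 0i, c = 0.5880 + -0.6540i
Iter 1: z = 0.5880 + -0.6540i, |z|^2 = 0.7735
Iter 2: z = 0.5060 + -1.4231i, |z|^2 = 2.2813
Iter 3: z = -1.1812 + -2.0943i, |z|^2 = 5.7811
Escaped at iteration 3

Answer: 3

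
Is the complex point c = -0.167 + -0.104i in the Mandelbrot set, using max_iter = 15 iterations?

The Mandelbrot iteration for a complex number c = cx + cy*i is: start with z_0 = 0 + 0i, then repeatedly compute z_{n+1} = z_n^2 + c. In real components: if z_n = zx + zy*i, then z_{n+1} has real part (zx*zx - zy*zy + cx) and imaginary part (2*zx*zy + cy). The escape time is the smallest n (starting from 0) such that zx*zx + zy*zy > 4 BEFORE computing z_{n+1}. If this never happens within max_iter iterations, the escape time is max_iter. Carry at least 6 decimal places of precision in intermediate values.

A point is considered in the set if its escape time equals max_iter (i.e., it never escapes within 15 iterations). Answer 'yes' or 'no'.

z_0 = 0 + 0i, c = -0.1670 + -0.1040i
Iter 1: z = -0.1670 + -0.1040i, |z|^2 = 0.0387
Iter 2: z = -0.1499 + -0.0693i, |z|^2 = 0.0273
Iter 3: z = -0.1493 + -0.0832i, |z|^2 = 0.0292
Iter 4: z = -0.1516 + -0.0791i, |z|^2 = 0.0293
Iter 5: z = -0.1503 + -0.0800i, |z|^2 = 0.0290
Iter 6: z = -0.1508 + -0.0800i, |z|^2 = 0.0291
Iter 7: z = -0.1506 + -0.0799i, |z|^2 = 0.0291
Iter 8: z = -0.1507 + -0.0799i, |z|^2 = 0.0291
Iter 9: z = -0.1507 + -0.0799i, |z|^2 = 0.0291
Iter 10: z = -0.1507 + -0.0799i, |z|^2 = 0.0291
Iter 11: z = -0.1507 + -0.0799i, |z|^2 = 0.0291
Iter 12: z = -0.1507 + -0.0799i, |z|^2 = 0.0291
Iter 13: z = -0.1507 + -0.0799i, |z|^2 = 0.0291
Iter 14: z = -0.1507 + -0.0799i, |z|^2 = 0.0291
Did not escape in 15 iterations → in set

Answer: yes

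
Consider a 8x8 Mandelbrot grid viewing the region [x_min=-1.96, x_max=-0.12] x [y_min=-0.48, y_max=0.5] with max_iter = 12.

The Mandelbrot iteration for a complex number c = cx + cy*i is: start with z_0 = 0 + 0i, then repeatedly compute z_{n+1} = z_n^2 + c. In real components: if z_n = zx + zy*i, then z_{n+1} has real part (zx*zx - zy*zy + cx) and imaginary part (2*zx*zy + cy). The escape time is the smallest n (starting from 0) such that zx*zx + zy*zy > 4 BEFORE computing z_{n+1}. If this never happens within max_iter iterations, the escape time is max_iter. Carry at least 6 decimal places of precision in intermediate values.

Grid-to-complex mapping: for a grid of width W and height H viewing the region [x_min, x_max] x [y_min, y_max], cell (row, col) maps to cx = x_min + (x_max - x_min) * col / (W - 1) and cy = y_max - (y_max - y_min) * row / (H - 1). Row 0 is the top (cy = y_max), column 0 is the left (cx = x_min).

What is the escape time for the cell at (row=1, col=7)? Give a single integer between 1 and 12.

Answer: 12

Derivation:
z_0 = 0 + 0i, c = -0.1200 + 0.3600i
Iter 1: z = -0.1200 + 0.3600i, |z|^2 = 0.1440
Iter 2: z = -0.2352 + 0.2736i, |z|^2 = 0.1302
Iter 3: z = -0.1395 + 0.2313i, |z|^2 = 0.0730
Iter 4: z = -0.1540 + 0.2955i, |z|^2 = 0.1110
Iter 5: z = -0.1836 + 0.2690i, |z|^2 = 0.1060
Iter 6: z = -0.1587 + 0.2612i, |z|^2 = 0.0934
Iter 7: z = -0.1631 + 0.2771i, |z|^2 = 0.1034
Iter 8: z = -0.1702 + 0.2696i, |z|^2 = 0.1017
Iter 9: z = -0.1637 + 0.2682i, |z|^2 = 0.0988
Iter 10: z = -0.1651 + 0.2722i, |z|^2 = 0.1013
Iter 11: z = -0.1668 + 0.2701i, |z|^2 = 0.1008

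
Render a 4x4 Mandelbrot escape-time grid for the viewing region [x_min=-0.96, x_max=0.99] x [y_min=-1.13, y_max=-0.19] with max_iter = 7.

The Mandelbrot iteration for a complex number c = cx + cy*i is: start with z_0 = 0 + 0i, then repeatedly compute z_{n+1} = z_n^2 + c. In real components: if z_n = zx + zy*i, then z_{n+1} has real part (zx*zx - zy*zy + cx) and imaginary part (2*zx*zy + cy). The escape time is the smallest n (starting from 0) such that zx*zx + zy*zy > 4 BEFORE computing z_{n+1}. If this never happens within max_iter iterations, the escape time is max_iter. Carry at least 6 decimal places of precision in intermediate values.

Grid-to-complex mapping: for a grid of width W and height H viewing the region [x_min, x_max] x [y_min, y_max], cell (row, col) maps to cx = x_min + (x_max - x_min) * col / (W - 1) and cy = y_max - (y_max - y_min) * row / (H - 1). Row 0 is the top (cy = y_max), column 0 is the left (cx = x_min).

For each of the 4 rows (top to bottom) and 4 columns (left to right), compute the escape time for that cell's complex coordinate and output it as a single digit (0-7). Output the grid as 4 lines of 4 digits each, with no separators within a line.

Answer: 7772
5772
3742
3422

Derivation:
(row=0, col=0): c = -0.9600 + -0.1900i → escape time 7
(row=0, col=1): c = -0.3100 + -0.1900i → escape time 7
(row=0, col=2): c = 0.3400 + -0.1900i → escape time 7
(row=0, col=3): c = 0.9900 + -0.1900i → escape time 2
(row=1, col=0): c = -0.9600 + -0.5033i → escape time 5
(row=1, col=1): c = -0.3100 + -0.5033i → escape time 7
(row=1, col=2): c = 0.3400 + -0.5033i → escape time 7
(row=1, col=3): c = 0.9900 + -0.5033i → escape time 2
(row=2, col=0): c = -0.9600 + -0.8167i → escape time 3
(row=2, col=1): c = -0.3100 + -0.8167i → escape time 7
(row=2, col=2): c = 0.3400 + -0.8167i → escape time 4
(row=2, col=3): c = 0.9900 + -0.8167i → escape time 2
(row=3, col=0): c = -0.9600 + -1.1300i → escape time 3
(row=3, col=1): c = -0.3100 + -1.1300i → escape time 4
(row=3, col=2): c = 0.3400 + -1.1300i → escape time 2
(row=3, col=3): c = 0.9900 + -1.1300i → escape time 2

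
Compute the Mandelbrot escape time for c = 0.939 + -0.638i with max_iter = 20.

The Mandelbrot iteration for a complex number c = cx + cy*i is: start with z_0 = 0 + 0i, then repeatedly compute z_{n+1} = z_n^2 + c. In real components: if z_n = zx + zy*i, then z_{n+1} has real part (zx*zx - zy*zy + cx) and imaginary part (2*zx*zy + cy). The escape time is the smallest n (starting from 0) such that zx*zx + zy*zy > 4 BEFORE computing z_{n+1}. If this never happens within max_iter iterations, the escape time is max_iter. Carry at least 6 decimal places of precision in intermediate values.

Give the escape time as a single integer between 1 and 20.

z_0 = 0 + 0i, c = 0.9390 + -0.6380i
Iter 1: z = 0.9390 + -0.6380i, |z|^2 = 1.2888
Iter 2: z = 1.4137 + -1.8362i, |z|^2 = 5.3700
Escaped at iteration 2

Answer: 2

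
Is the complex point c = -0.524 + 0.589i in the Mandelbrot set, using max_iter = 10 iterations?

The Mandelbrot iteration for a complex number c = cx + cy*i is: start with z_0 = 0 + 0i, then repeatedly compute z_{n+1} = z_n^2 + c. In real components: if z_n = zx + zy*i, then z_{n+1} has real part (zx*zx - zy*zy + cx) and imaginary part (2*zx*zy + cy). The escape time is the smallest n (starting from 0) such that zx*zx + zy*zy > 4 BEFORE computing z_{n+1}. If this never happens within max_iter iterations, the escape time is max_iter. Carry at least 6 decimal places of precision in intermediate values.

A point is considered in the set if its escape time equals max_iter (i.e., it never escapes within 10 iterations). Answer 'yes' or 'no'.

z_0 = 0 + 0i, c = -0.5240 + 0.5890i
Iter 1: z = -0.5240 + 0.5890i, |z|^2 = 0.6215
Iter 2: z = -0.5963 + -0.0283i, |z|^2 = 0.3564
Iter 3: z = -0.1692 + 0.6227i, |z|^2 = 0.4164
Iter 4: z = -0.8832 + 0.3783i, |z|^2 = 0.9231
Iter 5: z = 0.1129 + -0.0792i, |z|^2 = 0.0190
Iter 6: z = -0.5175 + 0.5711i, |z|^2 = 0.5940
Iter 7: z = -0.5823 + -0.0022i, |z|^2 = 0.3391
Iter 8: z = -0.1849 + 0.5915i, |z|^2 = 0.3841
Iter 9: z = -0.8397 + 0.3703i, |z|^2 = 0.8422
Did not escape in 10 iterations → in set

Answer: yes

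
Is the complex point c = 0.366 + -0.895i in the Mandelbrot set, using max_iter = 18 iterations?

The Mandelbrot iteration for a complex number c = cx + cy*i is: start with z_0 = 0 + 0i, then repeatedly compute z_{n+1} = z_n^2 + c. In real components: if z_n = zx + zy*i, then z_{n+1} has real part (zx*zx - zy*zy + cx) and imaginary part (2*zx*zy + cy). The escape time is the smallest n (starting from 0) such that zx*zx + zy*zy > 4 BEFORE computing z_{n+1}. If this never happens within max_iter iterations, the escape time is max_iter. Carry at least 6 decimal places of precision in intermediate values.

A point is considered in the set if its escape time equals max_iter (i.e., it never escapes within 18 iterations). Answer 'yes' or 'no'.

z_0 = 0 + 0i, c = 0.3660 + -0.8950i
Iter 1: z = 0.3660 + -0.8950i, |z|^2 = 0.9350
Iter 2: z = -0.3011 + -1.5501i, |z|^2 = 2.4936
Iter 3: z = -1.9463 + 0.0384i, |z|^2 = 3.7895
Iter 4: z = 4.1526 + -1.0445i, |z|^2 = 18.3348
Escaped at iteration 4

Answer: no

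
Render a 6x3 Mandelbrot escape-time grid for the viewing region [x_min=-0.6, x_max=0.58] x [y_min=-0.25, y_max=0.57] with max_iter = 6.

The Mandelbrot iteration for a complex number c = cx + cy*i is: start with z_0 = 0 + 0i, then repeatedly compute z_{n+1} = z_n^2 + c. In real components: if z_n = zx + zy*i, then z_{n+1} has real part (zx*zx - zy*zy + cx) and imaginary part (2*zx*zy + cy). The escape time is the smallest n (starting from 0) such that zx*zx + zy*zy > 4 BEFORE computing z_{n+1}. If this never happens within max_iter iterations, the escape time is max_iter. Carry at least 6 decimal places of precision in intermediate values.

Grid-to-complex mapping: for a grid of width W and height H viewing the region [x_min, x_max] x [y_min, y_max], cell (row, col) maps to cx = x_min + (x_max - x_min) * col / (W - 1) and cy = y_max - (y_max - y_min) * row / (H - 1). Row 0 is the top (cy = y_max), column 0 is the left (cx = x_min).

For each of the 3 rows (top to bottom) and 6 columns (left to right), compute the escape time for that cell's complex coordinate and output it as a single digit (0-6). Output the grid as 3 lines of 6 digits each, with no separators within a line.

Answer: 666663
666664
666664

Derivation:
(row=0, col=0): c = -0.6000 + 0.5700i → escape time 6
(row=0, col=1): c = -0.3640 + 0.5700i → escape time 6
(row=0, col=2): c = -0.1280 + 0.5700i → escape time 6
(row=0, col=3): c = 0.1080 + 0.5700i → escape time 6
(row=0, col=4): c = 0.3440 + 0.5700i → escape time 6
(row=0, col=5): c = 0.5800 + 0.5700i → escape time 3
(row=1, col=0): c = -0.6000 + 0.1600i → escape time 6
(row=1, col=1): c = -0.3640 + 0.1600i → escape time 6
(row=1, col=2): c = -0.1280 + 0.1600i → escape time 6
(row=1, col=3): c = 0.1080 + 0.1600i → escape time 6
(row=1, col=4): c = 0.3440 + 0.1600i → escape time 6
(row=1, col=5): c = 0.5800 + 0.1600i → escape time 4
(row=2, col=0): c = -0.6000 + -0.2500i → escape time 6
(row=2, col=1): c = -0.3640 + -0.2500i → escape time 6
(row=2, col=2): c = -0.1280 + -0.2500i → escape time 6
(row=2, col=3): c = 0.1080 + -0.2500i → escape time 6
(row=2, col=4): c = 0.3440 + -0.2500i → escape time 6
(row=2, col=5): c = 0.5800 + -0.2500i → escape time 4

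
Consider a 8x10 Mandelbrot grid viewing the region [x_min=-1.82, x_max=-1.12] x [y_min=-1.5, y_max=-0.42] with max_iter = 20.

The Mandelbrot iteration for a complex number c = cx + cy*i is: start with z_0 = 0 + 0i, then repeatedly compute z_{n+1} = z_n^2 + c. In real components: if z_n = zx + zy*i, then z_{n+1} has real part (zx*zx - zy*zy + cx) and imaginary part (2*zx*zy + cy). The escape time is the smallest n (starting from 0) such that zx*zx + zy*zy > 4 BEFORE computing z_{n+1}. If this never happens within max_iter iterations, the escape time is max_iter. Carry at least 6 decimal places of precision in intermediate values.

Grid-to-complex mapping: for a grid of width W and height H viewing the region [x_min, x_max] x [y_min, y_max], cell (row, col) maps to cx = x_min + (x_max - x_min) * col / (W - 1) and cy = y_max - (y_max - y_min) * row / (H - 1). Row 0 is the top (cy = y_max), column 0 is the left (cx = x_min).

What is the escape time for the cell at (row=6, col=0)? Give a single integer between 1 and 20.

z_0 = 0 + 0i, c = -1.8200 + -1.1400i
Iter 1: z = -1.8200 + -1.1400i, |z|^2 = 4.6120
Escaped at iteration 1

Answer: 1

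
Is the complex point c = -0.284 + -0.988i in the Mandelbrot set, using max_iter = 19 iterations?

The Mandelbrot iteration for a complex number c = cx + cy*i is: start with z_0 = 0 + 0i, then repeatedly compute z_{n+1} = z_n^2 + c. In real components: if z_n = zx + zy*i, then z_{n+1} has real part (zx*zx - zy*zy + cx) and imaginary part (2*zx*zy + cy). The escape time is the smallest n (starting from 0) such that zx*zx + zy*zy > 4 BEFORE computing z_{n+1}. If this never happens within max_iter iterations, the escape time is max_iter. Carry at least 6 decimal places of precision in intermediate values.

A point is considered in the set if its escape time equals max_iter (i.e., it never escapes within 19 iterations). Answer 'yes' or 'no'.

z_0 = 0 + 0i, c = -0.2840 + -0.9880i
Iter 1: z = -0.2840 + -0.9880i, |z|^2 = 1.0568
Iter 2: z = -1.1795 + -0.4268i, |z|^2 = 1.5734
Iter 3: z = 0.9250 + 0.0188i, |z|^2 = 0.8560
Iter 4: z = 0.5713 + -0.9531i, |z|^2 = 1.2348
Iter 5: z = -0.8661 + -2.0771i, |z|^2 = 5.0642
Escaped at iteration 5

Answer: no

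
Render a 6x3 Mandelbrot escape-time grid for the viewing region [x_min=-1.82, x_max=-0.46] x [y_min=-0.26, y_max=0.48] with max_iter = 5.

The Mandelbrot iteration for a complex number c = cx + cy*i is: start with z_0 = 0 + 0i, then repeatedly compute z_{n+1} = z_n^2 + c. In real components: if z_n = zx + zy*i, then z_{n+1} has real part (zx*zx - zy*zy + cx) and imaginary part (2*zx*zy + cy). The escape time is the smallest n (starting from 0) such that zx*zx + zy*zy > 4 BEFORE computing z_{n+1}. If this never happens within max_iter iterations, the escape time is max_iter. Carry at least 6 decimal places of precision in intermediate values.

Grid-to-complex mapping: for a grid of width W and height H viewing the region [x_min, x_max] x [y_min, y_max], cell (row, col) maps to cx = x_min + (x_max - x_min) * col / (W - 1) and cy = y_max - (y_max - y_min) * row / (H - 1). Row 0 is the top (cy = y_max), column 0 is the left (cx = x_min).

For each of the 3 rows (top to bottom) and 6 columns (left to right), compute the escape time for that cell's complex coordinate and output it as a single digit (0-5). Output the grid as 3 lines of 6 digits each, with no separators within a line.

Answer: 334555
455555
455555

Derivation:
(row=0, col=0): c = -1.8200 + 0.4800i → escape time 3
(row=0, col=1): c = -1.5480 + 0.4800i → escape time 3
(row=0, col=2): c = -1.2760 + 0.4800i → escape time 4
(row=0, col=3): c = -1.0040 + 0.4800i → escape time 5
(row=0, col=4): c = -0.7320 + 0.4800i → escape time 5
(row=0, col=5): c = -0.4600 + 0.4800i → escape time 5
(row=1, col=0): c = -1.8200 + 0.1100i → escape time 4
(row=1, col=1): c = -1.5480 + 0.1100i → escape time 5
(row=1, col=2): c = -1.2760 + 0.1100i → escape time 5
(row=1, col=3): c = -1.0040 + 0.1100i → escape time 5
(row=1, col=4): c = -0.7320 + 0.1100i → escape time 5
(row=1, col=5): c = -0.4600 + 0.1100i → escape time 5
(row=2, col=0): c = -1.8200 + -0.2600i → escape time 4
(row=2, col=1): c = -1.5480 + -0.2600i → escape time 5
(row=2, col=2): c = -1.2760 + -0.2600i → escape time 5
(row=2, col=3): c = -1.0040 + -0.2600i → escape time 5
(row=2, col=4): c = -0.7320 + -0.2600i → escape time 5
(row=2, col=5): c = -0.4600 + -0.2600i → escape time 5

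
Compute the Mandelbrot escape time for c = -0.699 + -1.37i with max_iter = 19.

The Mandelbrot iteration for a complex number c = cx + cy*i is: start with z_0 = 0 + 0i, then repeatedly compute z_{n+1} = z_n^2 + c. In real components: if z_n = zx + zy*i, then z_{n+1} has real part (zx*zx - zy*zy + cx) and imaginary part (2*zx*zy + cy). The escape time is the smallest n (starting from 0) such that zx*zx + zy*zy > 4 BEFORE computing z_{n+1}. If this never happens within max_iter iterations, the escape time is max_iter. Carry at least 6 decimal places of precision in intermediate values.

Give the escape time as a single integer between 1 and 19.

Answer: 2

Derivation:
z_0 = 0 + 0i, c = -0.6990 + -1.3700i
Iter 1: z = -0.6990 + -1.3700i, |z|^2 = 2.3655
Iter 2: z = -2.0873 + 0.5453i, |z|^2 = 4.6541
Escaped at iteration 2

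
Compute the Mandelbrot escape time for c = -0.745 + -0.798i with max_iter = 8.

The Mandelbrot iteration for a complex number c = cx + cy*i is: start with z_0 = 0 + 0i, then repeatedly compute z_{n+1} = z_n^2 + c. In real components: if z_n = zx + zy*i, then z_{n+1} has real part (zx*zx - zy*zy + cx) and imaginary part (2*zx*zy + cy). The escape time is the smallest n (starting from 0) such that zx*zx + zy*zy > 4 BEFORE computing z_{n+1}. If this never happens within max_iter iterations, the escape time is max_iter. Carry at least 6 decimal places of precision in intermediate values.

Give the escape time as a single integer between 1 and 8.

z_0 = 0 + 0i, c = -0.7450 + -0.7980i
Iter 1: z = -0.7450 + -0.7980i, |z|^2 = 1.1918
Iter 2: z = -0.8268 + 0.3910i, |z|^2 = 0.8365
Iter 3: z = -0.2143 + -1.4446i, |z|^2 = 2.1327
Iter 4: z = -2.7859 + -0.1788i, |z|^2 = 7.7929
Escaped at iteration 4

Answer: 4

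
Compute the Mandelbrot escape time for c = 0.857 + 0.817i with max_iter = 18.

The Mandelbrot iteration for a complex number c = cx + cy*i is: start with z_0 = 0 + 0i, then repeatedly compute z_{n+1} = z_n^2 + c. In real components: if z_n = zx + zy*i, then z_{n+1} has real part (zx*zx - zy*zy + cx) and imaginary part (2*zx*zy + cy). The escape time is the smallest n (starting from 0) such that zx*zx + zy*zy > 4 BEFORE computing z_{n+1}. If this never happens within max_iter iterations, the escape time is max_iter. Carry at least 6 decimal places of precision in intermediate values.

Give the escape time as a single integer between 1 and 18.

z_0 = 0 + 0i, c = 0.8570 + 0.8170i
Iter 1: z = 0.8570 + 0.8170i, |z|^2 = 1.4019
Iter 2: z = 0.9240 + 2.2173i, |z|^2 = 5.7703
Escaped at iteration 2

Answer: 2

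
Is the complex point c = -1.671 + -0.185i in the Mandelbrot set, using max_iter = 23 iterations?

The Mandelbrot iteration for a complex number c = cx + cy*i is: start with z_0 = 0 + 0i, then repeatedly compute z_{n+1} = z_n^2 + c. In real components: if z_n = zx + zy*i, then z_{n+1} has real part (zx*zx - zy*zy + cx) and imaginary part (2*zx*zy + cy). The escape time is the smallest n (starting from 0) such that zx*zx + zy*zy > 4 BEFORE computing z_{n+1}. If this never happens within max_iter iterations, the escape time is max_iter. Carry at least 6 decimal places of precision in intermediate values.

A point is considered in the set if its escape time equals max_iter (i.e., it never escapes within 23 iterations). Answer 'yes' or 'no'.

Answer: no

Derivation:
z_0 = 0 + 0i, c = -1.6710 + -0.1850i
Iter 1: z = -1.6710 + -0.1850i, |z|^2 = 2.8265
Iter 2: z = 1.0870 + 0.4333i, |z|^2 = 1.3693
Iter 3: z = -0.6771 + 0.7569i, |z|^2 = 1.0315
Iter 4: z = -1.7855 + -1.2101i, |z|^2 = 4.6522
Escaped at iteration 4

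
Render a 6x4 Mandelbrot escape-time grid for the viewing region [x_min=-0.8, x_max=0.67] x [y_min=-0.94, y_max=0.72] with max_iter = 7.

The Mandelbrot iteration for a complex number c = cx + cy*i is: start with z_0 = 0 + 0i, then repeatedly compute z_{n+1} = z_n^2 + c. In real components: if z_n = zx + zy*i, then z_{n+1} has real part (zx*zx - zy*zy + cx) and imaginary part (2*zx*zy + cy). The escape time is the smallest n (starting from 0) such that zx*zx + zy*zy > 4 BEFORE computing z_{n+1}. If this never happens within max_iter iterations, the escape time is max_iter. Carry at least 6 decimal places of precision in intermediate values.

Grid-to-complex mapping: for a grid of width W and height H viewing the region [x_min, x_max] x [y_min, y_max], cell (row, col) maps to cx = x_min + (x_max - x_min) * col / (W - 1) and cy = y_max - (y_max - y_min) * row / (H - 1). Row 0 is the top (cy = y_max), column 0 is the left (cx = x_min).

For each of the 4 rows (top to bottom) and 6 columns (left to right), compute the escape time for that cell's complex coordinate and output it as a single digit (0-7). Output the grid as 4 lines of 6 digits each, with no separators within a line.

Answer: 477753
777774
777773
347532

Derivation:
(row=0, col=0): c = -0.8000 + 0.7200i → escape time 4
(row=0, col=1): c = -0.5060 + 0.7200i → escape time 7
(row=0, col=2): c = -0.2120 + 0.7200i → escape time 7
(row=0, col=3): c = 0.0820 + 0.7200i → escape time 7
(row=0, col=4): c = 0.3760 + 0.7200i → escape time 5
(row=0, col=5): c = 0.6700 + 0.7200i → escape time 3
(row=1, col=0): c = -0.8000 + 0.1667i → escape time 7
(row=1, col=1): c = -0.5060 + 0.1667i → escape time 7
(row=1, col=2): c = -0.2120 + 0.1667i → escape time 7
(row=1, col=3): c = 0.0820 + 0.1667i → escape time 7
(row=1, col=4): c = 0.3760 + 0.1667i → escape time 7
(row=1, col=5): c = 0.6700 + 0.1667i → escape time 4
(row=2, col=0): c = -0.8000 + -0.3867i → escape time 7
(row=2, col=1): c = -0.5060 + -0.3867i → escape time 7
(row=2, col=2): c = -0.2120 + -0.3867i → escape time 7
(row=2, col=3): c = 0.0820 + -0.3867i → escape time 7
(row=2, col=4): c = 0.3760 + -0.3867i → escape time 7
(row=2, col=5): c = 0.6700 + -0.3867i → escape time 3
(row=3, col=0): c = -0.8000 + -0.9400i → escape time 3
(row=3, col=1): c = -0.5060 + -0.9400i → escape time 4
(row=3, col=2): c = -0.2120 + -0.9400i → escape time 7
(row=3, col=3): c = 0.0820 + -0.9400i → escape time 5
(row=3, col=4): c = 0.3760 + -0.9400i → escape time 3
(row=3, col=5): c = 0.6700 + -0.9400i → escape time 2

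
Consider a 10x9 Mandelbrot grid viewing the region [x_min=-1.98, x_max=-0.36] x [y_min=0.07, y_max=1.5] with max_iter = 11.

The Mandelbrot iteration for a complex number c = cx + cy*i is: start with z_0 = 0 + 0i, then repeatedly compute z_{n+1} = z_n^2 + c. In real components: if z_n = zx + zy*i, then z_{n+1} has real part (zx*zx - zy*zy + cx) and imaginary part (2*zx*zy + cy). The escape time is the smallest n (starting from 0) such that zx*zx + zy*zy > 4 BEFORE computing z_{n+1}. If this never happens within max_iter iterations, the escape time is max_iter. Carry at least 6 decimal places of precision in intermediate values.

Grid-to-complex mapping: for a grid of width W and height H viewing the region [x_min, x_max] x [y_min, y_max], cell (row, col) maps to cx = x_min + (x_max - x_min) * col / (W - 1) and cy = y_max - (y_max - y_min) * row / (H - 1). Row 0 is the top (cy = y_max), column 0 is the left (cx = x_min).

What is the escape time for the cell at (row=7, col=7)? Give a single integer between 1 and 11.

z_0 = 0 + 0i, c = -0.7200 + 0.2488i
Iter 1: z = -0.7200 + 0.2488i, |z|^2 = 0.5803
Iter 2: z = -0.2635 + -0.1094i, |z|^2 = 0.0814
Iter 3: z = -0.6626 + 0.3064i, |z|^2 = 0.5329
Iter 4: z = -0.3749 + -0.1573i, |z|^2 = 0.1653
Iter 5: z = -0.6042 + 0.3667i, |z|^2 = 0.4995
Iter 6: z = -0.4894 + -0.1944i, |z|^2 = 0.2773
Iter 7: z = -0.5182 + 0.4390i, |z|^2 = 0.4613
Iter 8: z = -0.6441 + -0.2063i, |z|^2 = 0.4575
Iter 9: z = -0.3476 + 0.5145i, |z|^2 = 0.3855
Iter 10: z = -0.8638 + -0.1089i, |z|^2 = 0.7581

Answer: 11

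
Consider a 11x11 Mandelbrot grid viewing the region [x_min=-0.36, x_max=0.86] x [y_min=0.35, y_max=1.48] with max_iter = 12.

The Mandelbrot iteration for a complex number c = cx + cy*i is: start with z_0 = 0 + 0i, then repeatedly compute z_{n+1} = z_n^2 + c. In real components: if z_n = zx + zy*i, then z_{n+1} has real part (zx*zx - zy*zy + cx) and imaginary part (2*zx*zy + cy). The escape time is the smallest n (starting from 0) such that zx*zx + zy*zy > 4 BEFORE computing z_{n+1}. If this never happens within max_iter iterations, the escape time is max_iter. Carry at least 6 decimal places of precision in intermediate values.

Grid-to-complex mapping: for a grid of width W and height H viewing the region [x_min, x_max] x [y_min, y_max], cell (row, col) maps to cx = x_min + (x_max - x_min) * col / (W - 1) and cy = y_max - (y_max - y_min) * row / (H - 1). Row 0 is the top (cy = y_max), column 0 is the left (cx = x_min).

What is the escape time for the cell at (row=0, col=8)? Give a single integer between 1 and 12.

Answer: 2

Derivation:
z_0 = 0 + 0i, c = 0.6160 + 1.4800i
Iter 1: z = 0.6160 + 1.4800i, |z|^2 = 2.5699
Iter 2: z = -1.1949 + 3.3034i, |z|^2 = 12.3401
Escaped at iteration 2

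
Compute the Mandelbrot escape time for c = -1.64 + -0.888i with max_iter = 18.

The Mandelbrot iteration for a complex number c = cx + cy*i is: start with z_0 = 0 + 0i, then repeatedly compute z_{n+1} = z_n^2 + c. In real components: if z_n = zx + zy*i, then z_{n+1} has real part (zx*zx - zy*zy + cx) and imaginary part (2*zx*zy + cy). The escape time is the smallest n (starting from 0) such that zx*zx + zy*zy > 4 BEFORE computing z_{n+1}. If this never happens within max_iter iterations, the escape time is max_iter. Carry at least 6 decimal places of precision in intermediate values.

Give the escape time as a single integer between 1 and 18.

z_0 = 0 + 0i, c = -1.6400 + -0.8880i
Iter 1: z = -1.6400 + -0.8880i, |z|^2 = 3.4781
Iter 2: z = 0.2611 + 2.0246i, |z|^2 = 4.1673
Escaped at iteration 2

Answer: 2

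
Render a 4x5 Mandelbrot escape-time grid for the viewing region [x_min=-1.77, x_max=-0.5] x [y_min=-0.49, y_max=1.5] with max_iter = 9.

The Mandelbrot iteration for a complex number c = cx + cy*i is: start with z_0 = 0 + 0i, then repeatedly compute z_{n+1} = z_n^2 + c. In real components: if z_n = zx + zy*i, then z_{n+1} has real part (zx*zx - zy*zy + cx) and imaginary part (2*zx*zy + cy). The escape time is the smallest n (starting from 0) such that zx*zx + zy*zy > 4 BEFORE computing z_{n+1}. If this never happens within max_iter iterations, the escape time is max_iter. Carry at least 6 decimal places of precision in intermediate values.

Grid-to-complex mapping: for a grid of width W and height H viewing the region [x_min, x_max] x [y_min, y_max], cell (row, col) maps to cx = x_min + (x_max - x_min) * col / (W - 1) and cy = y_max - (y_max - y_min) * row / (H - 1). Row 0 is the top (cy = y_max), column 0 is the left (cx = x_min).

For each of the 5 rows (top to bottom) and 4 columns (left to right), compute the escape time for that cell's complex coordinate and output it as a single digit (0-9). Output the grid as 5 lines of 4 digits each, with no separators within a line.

(row=0, col=0): c = -1.7700 + 1.5000i → escape time 1
(row=0, col=1): c = -1.3467 + 1.5000i → escape time 1
(row=0, col=2): c = -0.9233 + 1.5000i → escape time 2
(row=0, col=3): c = -0.5000 + 1.5000i → escape time 2
(row=1, col=0): c = -1.7700 + 1.0025i → escape time 1
(row=1, col=1): c = -1.3467 + 1.0025i → escape time 3
(row=1, col=2): c = -0.9233 + 1.0025i → escape time 3
(row=1, col=3): c = -0.5000 + 1.0025i → escape time 4
(row=2, col=0): c = -1.7700 + 0.5050i → escape time 3
(row=2, col=1): c = -1.3467 + 0.5050i → escape time 3
(row=2, col=2): c = -0.9233 + 0.5050i → escape time 5
(row=2, col=3): c = -0.5000 + 0.5050i → escape time 9
(row=3, col=0): c = -1.7700 + 0.0075i → escape time 9
(row=3, col=1): c = -1.3467 + 0.0075i → escape time 9
(row=3, col=2): c = -0.9233 + 0.0075i → escape time 9
(row=3, col=3): c = -0.5000 + 0.0075i → escape time 9
(row=4, col=0): c = -1.7700 + -0.4900i → escape time 3
(row=4, col=1): c = -1.3467 + -0.4900i → escape time 4
(row=4, col=2): c = -0.9233 + -0.4900i → escape time 5
(row=4, col=3): c = -0.5000 + -0.4900i → escape time 9

Answer: 1122
1334
3359
9999
3459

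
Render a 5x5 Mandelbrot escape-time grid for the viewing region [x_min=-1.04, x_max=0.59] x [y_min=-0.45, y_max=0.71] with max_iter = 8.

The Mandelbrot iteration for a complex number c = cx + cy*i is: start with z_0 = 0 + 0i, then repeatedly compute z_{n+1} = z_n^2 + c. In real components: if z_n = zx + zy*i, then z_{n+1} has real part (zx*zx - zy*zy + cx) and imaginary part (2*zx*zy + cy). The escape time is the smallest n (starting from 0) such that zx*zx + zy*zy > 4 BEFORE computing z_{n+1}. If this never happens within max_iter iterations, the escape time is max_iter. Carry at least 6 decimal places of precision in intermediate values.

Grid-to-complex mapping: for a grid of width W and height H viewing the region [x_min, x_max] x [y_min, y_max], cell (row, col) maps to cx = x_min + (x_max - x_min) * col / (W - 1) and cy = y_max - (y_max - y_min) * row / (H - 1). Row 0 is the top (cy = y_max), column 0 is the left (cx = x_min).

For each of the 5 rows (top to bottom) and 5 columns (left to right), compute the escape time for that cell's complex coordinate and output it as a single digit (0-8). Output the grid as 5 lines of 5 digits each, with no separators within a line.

(row=0, col=0): c = -1.0400 + 0.7100i → escape time 3
(row=0, col=1): c = -0.6325 + 0.7100i → escape time 6
(row=0, col=2): c = -0.2250 + 0.7100i → escape time 8
(row=0, col=3): c = 0.1825 + 0.7100i → escape time 6
(row=0, col=4): c = 0.5900 + 0.7100i → escape time 3
(row=1, col=0): c = -1.0400 + 0.4200i → escape time 6
(row=1, col=1): c = -0.6325 + 0.4200i → escape time 8
(row=1, col=2): c = -0.2250 + 0.4200i → escape time 8
(row=1, col=3): c = 0.1825 + 0.4200i → escape time 8
(row=1, col=4): c = 0.5900 + 0.4200i → escape time 4
(row=2, col=0): c = -1.0400 + 0.1300i → escape time 8
(row=2, col=1): c = -0.6325 + 0.1300i → escape time 8
(row=2, col=2): c = -0.2250 + 0.1300i → escape time 8
(row=2, col=3): c = 0.1825 + 0.1300i → escape time 8
(row=2, col=4): c = 0.5900 + 0.1300i → escape time 4
(row=3, col=0): c = -1.0400 + -0.1600i → escape time 8
(row=3, col=1): c = -0.6325 + -0.1600i → escape time 8
(row=3, col=2): c = -0.2250 + -0.1600i → escape time 8
(row=3, col=3): c = 0.1825 + -0.1600i → escape time 8
(row=3, col=4): c = 0.5900 + -0.1600i → escape time 4
(row=4, col=0): c = -1.0400 + -0.4500i → escape time 5
(row=4, col=1): c = -0.6325 + -0.4500i → escape time 8
(row=4, col=2): c = -0.2250 + -0.4500i → escape time 8
(row=4, col=3): c = 0.1825 + -0.4500i → escape time 8
(row=4, col=4): c = 0.5900 + -0.4500i → escape time 4

Answer: 36863
68884
88884
88884
58884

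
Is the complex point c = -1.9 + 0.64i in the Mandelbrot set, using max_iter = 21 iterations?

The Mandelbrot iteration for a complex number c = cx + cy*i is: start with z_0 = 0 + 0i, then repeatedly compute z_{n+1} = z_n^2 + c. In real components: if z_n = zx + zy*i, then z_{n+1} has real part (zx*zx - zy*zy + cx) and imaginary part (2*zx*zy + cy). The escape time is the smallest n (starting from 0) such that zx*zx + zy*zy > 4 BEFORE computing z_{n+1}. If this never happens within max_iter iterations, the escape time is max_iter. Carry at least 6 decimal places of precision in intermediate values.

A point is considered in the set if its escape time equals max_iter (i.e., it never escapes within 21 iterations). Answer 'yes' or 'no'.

Answer: no

Derivation:
z_0 = 0 + 0i, c = -1.9000 + 0.6400i
Iter 1: z = -1.9000 + 0.6400i, |z|^2 = 4.0196
Escaped at iteration 1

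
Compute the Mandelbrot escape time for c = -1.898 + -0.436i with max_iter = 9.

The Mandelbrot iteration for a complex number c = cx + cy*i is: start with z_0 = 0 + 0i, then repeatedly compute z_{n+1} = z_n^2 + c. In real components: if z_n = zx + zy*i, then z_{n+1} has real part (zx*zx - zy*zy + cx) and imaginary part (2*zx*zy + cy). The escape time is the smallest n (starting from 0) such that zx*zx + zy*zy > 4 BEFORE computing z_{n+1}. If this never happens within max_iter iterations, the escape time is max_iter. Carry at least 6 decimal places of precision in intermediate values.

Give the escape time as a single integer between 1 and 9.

Answer: 3

Derivation:
z_0 = 0 + 0i, c = -1.8980 + -0.4360i
Iter 1: z = -1.8980 + -0.4360i, |z|^2 = 3.7925
Iter 2: z = 1.5143 + 1.2191i, |z|^2 = 3.7792
Iter 3: z = -1.0910 + 3.2561i, |z|^2 = 11.7921
Escaped at iteration 3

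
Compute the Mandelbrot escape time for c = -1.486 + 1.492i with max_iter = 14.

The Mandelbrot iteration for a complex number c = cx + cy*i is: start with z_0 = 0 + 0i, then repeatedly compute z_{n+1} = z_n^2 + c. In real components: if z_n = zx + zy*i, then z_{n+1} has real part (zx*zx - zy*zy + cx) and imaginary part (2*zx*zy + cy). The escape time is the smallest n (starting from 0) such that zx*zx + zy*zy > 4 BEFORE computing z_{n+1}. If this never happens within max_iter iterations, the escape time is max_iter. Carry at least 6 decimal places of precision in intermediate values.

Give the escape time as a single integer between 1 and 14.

Answer: 1

Derivation:
z_0 = 0 + 0i, c = -1.4860 + 1.4920i
Iter 1: z = -1.4860 + 1.4920i, |z|^2 = 4.4343
Escaped at iteration 1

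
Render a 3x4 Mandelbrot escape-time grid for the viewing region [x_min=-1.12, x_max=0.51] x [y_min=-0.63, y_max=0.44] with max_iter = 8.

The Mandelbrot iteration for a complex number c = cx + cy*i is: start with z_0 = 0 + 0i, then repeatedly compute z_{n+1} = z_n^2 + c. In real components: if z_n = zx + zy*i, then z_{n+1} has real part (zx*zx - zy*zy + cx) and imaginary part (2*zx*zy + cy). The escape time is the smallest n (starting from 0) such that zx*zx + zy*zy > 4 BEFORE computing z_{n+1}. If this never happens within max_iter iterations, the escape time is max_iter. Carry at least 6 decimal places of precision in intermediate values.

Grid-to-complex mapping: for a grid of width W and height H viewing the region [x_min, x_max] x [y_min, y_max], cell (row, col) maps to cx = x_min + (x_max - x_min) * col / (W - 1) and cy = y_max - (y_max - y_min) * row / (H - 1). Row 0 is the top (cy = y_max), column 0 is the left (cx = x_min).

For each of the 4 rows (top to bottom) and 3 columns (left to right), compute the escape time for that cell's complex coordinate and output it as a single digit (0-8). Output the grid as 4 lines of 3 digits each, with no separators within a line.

(row=0, col=0): c = -1.1200 + 0.4400i → escape time 6
(row=0, col=1): c = -0.3050 + 0.4400i → escape time 8
(row=0, col=2): c = 0.5100 + 0.4400i → escape time 5
(row=1, col=0): c = -1.1200 + 0.0833i → escape time 8
(row=1, col=1): c = -0.3050 + 0.0833i → escape time 8
(row=1, col=2): c = 0.5100 + 0.0833i → escape time 5
(row=2, col=0): c = -1.1200 + -0.2733i → escape time 8
(row=2, col=1): c = -0.3050 + -0.2733i → escape time 8
(row=2, col=2): c = 0.5100 + -0.2733i → escape time 5
(row=3, col=0): c = -1.1200 + -0.6300i → escape time 4
(row=3, col=1): c = -0.3050 + -0.6300i → escape time 8
(row=3, col=2): c = 0.5100 + -0.6300i → escape time 4

Answer: 685
885
885
484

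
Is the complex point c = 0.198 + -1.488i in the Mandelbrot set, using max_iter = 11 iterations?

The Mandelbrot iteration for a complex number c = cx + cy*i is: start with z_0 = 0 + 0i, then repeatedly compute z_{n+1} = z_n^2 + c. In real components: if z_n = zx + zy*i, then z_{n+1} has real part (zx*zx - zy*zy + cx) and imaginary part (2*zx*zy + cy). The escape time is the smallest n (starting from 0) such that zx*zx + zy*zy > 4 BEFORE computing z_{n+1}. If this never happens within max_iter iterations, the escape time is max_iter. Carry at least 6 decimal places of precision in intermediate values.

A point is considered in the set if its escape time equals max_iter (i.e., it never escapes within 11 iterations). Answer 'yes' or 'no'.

Answer: no

Derivation:
z_0 = 0 + 0i, c = 0.1980 + -1.4880i
Iter 1: z = 0.1980 + -1.4880i, |z|^2 = 2.2533
Iter 2: z = -1.9769 + -2.0772i, |z|^2 = 8.2233
Escaped at iteration 2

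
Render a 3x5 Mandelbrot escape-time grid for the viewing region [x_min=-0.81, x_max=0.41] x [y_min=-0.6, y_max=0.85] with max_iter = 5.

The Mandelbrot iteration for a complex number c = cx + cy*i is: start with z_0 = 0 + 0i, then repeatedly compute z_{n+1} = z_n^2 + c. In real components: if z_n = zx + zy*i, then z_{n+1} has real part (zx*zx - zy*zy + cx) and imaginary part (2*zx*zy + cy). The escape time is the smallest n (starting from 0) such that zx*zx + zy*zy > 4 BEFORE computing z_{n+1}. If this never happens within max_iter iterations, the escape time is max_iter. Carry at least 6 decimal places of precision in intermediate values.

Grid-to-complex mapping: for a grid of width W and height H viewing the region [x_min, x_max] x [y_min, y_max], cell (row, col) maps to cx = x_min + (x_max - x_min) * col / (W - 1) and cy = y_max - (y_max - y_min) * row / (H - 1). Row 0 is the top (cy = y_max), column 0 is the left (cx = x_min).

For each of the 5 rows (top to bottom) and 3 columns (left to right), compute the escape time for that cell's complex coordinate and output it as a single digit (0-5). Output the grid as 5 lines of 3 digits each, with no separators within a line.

Answer: 453
555
555
555
555

Derivation:
(row=0, col=0): c = -0.8100 + 0.8500i → escape time 4
(row=0, col=1): c = -0.2000 + 0.8500i → escape time 5
(row=0, col=2): c = 0.4100 + 0.8500i → escape time 3
(row=1, col=0): c = -0.8100 + 0.4875i → escape time 5
(row=1, col=1): c = -0.2000 + 0.4875i → escape time 5
(row=1, col=2): c = 0.4100 + 0.4875i → escape time 5
(row=2, col=0): c = -0.8100 + 0.1250i → escape time 5
(row=2, col=1): c = -0.2000 + 0.1250i → escape time 5
(row=2, col=2): c = 0.4100 + 0.1250i → escape time 5
(row=3, col=0): c = -0.8100 + -0.2375i → escape time 5
(row=3, col=1): c = -0.2000 + -0.2375i → escape time 5
(row=3, col=2): c = 0.4100 + -0.2375i → escape time 5
(row=4, col=0): c = -0.8100 + -0.6000i → escape time 5
(row=4, col=1): c = -0.2000 + -0.6000i → escape time 5
(row=4, col=2): c = 0.4100 + -0.6000i → escape time 5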